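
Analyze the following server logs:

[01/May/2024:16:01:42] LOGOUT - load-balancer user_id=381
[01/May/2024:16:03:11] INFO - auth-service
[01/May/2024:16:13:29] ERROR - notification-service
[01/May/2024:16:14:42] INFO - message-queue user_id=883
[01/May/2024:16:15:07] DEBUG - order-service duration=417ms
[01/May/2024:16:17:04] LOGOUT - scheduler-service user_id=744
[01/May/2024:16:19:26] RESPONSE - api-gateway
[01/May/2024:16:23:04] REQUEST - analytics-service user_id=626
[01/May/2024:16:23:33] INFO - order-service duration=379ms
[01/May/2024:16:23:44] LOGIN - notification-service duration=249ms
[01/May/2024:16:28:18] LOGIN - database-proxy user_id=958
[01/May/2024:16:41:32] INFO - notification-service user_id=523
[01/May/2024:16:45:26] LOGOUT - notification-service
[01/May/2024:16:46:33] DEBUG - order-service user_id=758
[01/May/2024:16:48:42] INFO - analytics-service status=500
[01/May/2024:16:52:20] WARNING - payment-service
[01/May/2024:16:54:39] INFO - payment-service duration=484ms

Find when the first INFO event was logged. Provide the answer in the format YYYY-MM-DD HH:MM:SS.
2024-05-01 16:03:11

To find the first event:

1. Filter for all INFO events
2. Sort by timestamp
3. Select the first one
4. Timestamp: 2024-05-01 16:03:11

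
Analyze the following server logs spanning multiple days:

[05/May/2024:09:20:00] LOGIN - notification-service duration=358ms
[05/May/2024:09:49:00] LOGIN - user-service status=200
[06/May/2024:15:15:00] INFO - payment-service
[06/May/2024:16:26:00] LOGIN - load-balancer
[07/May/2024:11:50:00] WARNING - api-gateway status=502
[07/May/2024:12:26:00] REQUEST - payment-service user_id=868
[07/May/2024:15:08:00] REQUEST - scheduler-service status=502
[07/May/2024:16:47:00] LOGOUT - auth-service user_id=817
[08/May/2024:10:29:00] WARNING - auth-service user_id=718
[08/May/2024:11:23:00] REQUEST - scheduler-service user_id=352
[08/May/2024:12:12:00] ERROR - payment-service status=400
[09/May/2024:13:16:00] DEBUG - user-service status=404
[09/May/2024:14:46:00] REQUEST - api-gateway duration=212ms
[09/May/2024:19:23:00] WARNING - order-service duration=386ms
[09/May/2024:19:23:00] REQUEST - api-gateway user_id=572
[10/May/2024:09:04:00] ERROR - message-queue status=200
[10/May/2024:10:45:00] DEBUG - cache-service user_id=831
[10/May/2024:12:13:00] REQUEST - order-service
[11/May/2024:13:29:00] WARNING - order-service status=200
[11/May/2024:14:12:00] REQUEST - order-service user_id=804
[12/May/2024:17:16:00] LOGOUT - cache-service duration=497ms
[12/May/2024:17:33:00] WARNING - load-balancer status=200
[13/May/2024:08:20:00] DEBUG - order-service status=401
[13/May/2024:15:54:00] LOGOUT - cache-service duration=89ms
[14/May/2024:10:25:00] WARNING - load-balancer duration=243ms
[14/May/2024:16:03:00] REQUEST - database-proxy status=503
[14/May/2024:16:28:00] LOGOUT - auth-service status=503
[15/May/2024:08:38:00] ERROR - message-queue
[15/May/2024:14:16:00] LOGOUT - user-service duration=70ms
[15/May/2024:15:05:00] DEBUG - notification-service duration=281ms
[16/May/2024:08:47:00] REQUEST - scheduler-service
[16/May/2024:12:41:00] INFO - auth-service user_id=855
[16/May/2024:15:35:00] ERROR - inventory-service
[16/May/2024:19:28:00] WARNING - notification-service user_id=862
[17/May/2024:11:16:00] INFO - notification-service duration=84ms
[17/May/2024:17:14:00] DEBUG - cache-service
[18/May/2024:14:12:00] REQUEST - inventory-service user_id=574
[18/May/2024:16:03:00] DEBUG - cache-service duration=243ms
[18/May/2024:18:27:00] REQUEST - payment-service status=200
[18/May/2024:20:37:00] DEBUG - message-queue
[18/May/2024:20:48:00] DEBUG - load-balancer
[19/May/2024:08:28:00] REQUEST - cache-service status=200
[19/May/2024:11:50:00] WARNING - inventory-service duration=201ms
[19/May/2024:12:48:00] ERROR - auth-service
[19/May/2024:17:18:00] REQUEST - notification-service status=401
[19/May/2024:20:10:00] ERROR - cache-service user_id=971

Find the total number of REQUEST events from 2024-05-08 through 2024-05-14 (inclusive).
6

To filter by date range:

1. Date range: 2024-05-08 through 2024-05-14, both dates inclusive
2. Filter for REQUEST events whose date falls in this range
3. Count matching events: 6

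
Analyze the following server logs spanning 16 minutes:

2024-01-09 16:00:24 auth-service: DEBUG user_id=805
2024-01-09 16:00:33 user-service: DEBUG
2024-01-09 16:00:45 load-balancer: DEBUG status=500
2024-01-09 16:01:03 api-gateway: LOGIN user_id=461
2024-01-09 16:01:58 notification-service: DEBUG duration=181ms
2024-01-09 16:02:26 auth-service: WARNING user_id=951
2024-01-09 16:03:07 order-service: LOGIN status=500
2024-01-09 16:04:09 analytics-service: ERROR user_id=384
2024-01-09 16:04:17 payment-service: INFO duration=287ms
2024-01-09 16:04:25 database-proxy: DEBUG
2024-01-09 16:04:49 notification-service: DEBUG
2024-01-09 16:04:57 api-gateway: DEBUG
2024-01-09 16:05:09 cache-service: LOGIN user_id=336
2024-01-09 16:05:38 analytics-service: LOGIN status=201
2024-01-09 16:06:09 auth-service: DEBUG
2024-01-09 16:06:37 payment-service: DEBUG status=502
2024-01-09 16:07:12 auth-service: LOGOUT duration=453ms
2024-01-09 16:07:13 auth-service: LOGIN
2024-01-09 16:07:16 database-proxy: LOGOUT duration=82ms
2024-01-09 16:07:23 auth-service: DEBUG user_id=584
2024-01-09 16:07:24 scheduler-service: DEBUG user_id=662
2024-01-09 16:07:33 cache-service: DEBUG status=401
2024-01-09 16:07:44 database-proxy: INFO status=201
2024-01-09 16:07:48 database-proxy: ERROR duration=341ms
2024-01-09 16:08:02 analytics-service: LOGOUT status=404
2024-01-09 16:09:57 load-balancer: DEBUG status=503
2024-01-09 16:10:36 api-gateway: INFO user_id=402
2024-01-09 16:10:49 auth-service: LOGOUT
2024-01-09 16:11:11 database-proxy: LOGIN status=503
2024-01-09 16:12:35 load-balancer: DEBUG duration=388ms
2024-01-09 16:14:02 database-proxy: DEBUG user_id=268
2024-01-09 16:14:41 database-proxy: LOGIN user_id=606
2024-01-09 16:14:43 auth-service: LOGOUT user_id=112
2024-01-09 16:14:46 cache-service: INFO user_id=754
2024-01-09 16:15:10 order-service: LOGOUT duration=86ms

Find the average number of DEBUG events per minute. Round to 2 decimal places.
0.94

To calculate the rate:

1. Count total DEBUG events: 15
2. Total time period: 16 minutes
3. Rate = 15 / 16 = 0.94 events per minute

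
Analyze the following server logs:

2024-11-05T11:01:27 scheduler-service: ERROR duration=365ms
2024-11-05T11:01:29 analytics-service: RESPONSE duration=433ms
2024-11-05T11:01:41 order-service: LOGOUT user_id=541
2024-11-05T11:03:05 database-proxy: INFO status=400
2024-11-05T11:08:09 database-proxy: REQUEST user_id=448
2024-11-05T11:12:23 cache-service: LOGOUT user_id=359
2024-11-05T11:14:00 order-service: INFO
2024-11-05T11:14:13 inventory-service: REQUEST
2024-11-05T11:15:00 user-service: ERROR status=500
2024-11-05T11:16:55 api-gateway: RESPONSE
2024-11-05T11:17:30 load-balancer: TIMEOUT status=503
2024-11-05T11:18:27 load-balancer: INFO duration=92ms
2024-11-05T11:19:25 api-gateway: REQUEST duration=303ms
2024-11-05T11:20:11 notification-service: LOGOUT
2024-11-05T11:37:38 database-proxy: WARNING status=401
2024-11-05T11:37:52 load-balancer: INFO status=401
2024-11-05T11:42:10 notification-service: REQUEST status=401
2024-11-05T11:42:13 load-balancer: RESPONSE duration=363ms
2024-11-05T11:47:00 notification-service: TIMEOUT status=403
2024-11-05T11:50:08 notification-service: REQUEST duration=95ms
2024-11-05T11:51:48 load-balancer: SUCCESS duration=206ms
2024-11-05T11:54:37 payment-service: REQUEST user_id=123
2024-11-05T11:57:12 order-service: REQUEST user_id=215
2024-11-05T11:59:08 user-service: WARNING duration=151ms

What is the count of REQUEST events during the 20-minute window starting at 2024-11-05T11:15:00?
1

To count events in the time window:

1. Window boundaries: 2024-11-05T11:15:00 to 2024-11-05T11:35:00
2. Filter for REQUEST events within this window
3. Count matching events: 1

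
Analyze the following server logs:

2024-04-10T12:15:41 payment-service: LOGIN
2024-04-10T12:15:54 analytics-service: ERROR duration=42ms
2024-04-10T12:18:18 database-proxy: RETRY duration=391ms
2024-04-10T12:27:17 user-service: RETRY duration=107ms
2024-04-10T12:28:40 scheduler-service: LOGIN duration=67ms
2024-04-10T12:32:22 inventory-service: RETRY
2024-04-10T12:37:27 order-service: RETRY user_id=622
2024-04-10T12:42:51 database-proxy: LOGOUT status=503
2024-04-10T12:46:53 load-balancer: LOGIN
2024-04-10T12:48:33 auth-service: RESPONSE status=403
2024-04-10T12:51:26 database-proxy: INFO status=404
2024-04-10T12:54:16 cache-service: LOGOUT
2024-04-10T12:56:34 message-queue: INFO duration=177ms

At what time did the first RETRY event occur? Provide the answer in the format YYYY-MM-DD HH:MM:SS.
2024-04-10 12:18:18

To find the first event:

1. Filter for all RETRY events
2. Sort by timestamp
3. Select the first one
4. Timestamp: 2024-04-10 12:18:18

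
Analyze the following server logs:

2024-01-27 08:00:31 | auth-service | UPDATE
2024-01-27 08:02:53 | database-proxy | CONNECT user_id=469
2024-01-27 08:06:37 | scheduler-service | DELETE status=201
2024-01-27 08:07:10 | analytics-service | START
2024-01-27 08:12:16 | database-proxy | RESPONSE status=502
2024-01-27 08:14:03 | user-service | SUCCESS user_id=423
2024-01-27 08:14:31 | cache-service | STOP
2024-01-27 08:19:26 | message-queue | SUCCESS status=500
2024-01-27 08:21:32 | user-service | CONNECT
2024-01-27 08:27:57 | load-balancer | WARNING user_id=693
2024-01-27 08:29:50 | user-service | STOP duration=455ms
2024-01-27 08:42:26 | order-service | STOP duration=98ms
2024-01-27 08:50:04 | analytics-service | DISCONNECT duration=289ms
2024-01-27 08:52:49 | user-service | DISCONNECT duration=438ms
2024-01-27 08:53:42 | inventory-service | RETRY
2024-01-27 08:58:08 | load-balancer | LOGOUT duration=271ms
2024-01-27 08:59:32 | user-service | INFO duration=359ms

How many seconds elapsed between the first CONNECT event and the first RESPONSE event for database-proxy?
563

To find the time between events:

1. Locate the first CONNECT event for database-proxy: 2024-01-27 08:02:53
2. Locate the first RESPONSE event for database-proxy: 2024-01-27 08:12:16
3. Calculate the difference: 2024-01-27 08:12:16 - 2024-01-27 08:02:53 = 563 seconds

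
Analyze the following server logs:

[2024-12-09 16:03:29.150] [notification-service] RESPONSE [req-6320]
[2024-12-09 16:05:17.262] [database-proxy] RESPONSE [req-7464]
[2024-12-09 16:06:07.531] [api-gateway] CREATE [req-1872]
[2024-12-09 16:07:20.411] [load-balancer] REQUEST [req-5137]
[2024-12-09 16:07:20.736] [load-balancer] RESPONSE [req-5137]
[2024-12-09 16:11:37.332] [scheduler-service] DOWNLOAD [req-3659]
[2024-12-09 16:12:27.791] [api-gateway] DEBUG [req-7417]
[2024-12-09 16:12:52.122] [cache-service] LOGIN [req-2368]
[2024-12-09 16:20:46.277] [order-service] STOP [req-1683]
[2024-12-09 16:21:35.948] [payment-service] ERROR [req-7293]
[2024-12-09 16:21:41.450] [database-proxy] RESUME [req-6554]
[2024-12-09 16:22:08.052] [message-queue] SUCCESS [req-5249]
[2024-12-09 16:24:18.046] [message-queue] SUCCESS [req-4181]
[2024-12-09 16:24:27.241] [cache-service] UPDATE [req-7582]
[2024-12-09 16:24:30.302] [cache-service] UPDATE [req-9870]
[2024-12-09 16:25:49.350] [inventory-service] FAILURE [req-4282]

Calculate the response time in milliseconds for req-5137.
325

To calculate latency:

1. Find REQUEST with id req-5137: 2024-12-09 16:07:20.411
2. Find RESPONSE with id req-5137: 2024-12-09 16:07:20.736
3. Latency: 2024-12-09 16:07:20.736 - 2024-12-09 16:07:20.411 = 325ms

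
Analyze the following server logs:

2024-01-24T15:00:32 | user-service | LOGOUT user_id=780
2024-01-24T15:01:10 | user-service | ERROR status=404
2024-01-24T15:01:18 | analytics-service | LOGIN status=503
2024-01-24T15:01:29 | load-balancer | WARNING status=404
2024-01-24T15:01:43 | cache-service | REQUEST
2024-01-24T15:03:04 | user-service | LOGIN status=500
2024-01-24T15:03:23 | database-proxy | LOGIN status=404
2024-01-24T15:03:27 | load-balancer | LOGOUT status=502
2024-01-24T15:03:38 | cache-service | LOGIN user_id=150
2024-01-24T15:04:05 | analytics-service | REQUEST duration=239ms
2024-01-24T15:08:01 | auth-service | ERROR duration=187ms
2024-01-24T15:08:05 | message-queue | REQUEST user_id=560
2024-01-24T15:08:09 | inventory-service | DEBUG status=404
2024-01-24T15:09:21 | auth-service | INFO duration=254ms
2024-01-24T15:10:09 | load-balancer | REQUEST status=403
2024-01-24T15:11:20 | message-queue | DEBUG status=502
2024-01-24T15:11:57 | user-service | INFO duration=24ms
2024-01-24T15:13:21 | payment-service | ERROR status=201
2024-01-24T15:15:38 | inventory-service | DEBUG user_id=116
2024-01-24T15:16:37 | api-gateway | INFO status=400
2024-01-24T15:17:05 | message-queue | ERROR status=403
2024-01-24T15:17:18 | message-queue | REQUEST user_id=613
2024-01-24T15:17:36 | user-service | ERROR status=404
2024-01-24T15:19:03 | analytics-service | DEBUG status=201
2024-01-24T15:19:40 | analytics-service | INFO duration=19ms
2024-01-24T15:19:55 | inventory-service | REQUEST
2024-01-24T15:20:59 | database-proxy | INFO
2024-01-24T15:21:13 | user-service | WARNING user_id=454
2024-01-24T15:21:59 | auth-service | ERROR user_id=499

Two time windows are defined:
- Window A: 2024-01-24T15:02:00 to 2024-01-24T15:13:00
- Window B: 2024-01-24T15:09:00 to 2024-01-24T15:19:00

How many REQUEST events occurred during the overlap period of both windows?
1

To find overlap events:

1. Window A: 2024-01-24T15:02:00 to 2024-01-24T15:13:00
2. Window B: 2024-01-24T15:09:00 to 2024-01-24T15:19:00
3. Overlap period: 2024-01-24T15:09:00 to 2024-01-24T15:13:00
4. Count REQUEST events in overlap: 1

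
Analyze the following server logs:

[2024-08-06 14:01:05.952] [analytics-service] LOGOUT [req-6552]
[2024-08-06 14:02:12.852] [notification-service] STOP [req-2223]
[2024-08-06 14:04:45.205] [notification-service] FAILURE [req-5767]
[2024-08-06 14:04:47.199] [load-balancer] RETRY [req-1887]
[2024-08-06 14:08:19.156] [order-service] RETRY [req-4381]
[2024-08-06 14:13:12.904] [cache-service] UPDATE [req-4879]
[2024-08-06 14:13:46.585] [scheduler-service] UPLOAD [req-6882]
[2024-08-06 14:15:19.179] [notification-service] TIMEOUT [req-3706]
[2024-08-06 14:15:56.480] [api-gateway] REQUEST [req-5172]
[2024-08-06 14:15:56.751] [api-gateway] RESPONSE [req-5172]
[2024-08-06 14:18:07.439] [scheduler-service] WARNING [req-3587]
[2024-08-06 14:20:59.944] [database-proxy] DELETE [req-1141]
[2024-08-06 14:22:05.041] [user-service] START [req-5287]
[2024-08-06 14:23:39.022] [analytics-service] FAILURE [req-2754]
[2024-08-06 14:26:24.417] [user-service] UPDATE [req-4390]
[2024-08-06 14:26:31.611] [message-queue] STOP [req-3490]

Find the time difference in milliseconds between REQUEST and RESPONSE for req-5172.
271

To calculate latency:

1. Find REQUEST with id req-5172: 2024-08-06 14:15:56.480
2. Find RESPONSE with id req-5172: 2024-08-06 14:15:56.751
3. Latency: 2024-08-06 14:15:56.751 - 2024-08-06 14:15:56.480 = 271ms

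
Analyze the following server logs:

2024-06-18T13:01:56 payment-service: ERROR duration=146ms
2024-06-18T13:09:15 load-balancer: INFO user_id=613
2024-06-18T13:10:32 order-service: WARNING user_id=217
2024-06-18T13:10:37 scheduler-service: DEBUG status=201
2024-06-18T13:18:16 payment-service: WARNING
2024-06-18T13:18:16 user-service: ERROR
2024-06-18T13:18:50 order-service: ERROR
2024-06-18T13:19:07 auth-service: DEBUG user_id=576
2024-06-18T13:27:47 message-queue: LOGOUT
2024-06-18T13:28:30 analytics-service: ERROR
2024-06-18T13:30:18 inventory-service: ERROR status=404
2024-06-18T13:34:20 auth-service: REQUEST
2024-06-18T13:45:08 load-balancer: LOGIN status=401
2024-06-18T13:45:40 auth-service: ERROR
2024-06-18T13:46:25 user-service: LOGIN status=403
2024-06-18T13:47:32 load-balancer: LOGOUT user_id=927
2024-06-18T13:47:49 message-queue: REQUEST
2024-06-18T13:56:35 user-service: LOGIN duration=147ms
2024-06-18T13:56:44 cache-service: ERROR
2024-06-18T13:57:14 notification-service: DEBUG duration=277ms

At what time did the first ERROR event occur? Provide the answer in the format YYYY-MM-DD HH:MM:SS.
2024-06-18 13:01:56

To find the first event:

1. Filter for all ERROR events
2. Sort by timestamp
3. Select the first one
4. Timestamp: 2024-06-18 13:01:56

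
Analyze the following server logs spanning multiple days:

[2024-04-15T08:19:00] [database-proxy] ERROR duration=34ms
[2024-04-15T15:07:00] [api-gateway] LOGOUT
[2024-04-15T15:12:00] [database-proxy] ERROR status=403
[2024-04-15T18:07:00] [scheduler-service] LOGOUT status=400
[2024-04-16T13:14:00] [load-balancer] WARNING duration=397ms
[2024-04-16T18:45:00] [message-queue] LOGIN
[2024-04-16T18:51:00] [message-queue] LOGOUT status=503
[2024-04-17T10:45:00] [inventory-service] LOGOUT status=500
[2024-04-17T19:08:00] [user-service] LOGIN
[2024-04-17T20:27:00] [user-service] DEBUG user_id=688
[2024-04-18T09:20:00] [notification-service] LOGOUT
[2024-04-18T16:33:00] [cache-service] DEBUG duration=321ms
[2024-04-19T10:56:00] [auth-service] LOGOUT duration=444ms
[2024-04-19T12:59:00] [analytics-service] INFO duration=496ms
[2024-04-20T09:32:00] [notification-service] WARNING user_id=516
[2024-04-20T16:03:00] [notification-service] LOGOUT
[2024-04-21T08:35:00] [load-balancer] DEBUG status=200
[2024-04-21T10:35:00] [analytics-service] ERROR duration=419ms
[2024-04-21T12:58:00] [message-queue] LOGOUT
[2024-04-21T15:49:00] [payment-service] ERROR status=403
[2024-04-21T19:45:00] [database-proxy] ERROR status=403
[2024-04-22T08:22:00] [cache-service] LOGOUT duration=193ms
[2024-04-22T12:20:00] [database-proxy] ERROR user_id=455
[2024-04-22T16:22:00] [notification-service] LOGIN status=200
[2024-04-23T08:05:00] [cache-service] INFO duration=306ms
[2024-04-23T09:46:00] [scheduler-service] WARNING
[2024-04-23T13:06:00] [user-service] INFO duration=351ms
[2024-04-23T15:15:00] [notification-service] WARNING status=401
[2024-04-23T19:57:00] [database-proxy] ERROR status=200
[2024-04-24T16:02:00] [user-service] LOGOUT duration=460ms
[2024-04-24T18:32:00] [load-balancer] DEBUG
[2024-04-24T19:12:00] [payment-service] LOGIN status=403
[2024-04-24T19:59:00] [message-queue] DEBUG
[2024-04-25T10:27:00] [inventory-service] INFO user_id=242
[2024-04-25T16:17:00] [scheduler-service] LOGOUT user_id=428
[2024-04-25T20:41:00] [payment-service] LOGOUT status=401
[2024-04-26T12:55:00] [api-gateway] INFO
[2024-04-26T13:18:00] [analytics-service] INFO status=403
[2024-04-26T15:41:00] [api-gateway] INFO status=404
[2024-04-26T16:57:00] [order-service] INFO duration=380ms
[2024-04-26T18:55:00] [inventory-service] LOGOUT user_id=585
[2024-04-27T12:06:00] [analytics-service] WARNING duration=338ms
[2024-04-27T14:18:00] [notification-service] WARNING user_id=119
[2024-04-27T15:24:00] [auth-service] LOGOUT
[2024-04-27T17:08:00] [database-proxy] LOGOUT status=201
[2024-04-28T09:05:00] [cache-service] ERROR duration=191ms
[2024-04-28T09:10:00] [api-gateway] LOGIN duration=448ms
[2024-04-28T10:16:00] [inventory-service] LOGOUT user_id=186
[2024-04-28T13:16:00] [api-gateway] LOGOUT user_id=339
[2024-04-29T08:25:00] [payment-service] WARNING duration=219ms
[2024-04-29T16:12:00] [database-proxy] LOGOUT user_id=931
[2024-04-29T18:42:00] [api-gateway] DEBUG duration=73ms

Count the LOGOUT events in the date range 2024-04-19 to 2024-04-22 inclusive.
4

To filter by date range:

1. Date range: 2024-04-19 through 2024-04-22, both dates inclusive
2. Filter for LOGOUT events whose date falls in this range
3. Count matching events: 4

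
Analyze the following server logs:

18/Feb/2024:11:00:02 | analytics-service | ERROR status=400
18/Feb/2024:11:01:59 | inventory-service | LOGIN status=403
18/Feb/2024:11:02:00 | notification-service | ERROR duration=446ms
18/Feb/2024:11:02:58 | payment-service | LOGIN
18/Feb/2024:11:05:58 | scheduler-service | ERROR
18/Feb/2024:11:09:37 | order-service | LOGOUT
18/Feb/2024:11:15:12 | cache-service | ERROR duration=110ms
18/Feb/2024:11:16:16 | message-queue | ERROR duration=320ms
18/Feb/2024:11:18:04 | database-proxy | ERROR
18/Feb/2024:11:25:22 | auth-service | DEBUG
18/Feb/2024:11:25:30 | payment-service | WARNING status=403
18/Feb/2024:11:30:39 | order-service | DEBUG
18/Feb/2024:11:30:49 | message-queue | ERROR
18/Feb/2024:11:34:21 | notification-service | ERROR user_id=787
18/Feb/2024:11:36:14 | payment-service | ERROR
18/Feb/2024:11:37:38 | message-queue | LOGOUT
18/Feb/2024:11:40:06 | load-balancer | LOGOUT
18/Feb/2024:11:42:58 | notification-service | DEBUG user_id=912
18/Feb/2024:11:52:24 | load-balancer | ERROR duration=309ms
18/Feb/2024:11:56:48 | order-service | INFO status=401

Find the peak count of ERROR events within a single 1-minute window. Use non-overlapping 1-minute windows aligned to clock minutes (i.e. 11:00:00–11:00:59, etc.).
1

To find the burst window:

1. Divide the log period into non-overlapping 1-minute windows starting at 11:00
2. Count ERROR events in each window
3. Find the window with maximum count
4. Maximum events in a window: 1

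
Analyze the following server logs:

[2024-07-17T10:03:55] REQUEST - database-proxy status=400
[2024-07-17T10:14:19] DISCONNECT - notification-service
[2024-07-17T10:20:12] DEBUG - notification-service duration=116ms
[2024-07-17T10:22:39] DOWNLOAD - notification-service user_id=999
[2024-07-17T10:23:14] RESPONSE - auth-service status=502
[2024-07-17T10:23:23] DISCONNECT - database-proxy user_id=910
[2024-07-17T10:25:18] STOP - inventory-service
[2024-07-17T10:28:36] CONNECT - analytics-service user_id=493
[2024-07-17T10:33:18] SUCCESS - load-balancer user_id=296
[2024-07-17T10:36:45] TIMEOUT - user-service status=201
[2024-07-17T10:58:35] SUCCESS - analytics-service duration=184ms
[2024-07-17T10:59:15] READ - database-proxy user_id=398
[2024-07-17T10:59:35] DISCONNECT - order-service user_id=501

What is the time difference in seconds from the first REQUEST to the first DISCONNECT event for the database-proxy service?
1168

To find the time between events:

1. Locate the first REQUEST event for database-proxy: 2024-07-17T10:03:55
2. Locate the first DISCONNECT event for database-proxy: 2024-07-17T10:23:23
3. Calculate the difference: 2024-07-17T10:23:23 - 2024-07-17T10:03:55 = 1168 seconds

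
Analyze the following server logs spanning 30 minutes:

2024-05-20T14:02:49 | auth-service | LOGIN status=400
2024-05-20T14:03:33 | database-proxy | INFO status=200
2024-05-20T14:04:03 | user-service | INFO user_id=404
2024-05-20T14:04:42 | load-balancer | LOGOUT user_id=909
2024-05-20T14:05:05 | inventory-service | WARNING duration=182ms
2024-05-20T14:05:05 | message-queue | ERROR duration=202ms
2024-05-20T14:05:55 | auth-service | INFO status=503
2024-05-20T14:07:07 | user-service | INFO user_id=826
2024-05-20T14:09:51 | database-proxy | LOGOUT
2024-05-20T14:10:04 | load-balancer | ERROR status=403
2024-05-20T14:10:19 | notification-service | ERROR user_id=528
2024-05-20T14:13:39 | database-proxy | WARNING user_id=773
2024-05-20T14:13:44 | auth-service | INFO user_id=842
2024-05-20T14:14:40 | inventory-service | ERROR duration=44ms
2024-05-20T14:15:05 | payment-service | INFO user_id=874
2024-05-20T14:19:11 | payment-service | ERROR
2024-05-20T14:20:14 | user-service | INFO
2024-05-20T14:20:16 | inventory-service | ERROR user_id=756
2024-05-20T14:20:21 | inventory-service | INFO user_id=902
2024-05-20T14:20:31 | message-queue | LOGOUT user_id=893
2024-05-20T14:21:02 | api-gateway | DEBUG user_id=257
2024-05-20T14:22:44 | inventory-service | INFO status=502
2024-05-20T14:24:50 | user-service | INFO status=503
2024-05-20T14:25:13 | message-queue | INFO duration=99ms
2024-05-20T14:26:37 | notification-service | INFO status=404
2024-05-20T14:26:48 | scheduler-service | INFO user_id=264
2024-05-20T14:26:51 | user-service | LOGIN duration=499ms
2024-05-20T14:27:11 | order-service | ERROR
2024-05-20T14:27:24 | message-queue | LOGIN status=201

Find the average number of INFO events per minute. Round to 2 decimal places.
0.43

To calculate the rate:

1. Count total INFO events: 13
2. Total time period: 30 minutes
3. Rate = 13 / 30 = 0.43 events per minute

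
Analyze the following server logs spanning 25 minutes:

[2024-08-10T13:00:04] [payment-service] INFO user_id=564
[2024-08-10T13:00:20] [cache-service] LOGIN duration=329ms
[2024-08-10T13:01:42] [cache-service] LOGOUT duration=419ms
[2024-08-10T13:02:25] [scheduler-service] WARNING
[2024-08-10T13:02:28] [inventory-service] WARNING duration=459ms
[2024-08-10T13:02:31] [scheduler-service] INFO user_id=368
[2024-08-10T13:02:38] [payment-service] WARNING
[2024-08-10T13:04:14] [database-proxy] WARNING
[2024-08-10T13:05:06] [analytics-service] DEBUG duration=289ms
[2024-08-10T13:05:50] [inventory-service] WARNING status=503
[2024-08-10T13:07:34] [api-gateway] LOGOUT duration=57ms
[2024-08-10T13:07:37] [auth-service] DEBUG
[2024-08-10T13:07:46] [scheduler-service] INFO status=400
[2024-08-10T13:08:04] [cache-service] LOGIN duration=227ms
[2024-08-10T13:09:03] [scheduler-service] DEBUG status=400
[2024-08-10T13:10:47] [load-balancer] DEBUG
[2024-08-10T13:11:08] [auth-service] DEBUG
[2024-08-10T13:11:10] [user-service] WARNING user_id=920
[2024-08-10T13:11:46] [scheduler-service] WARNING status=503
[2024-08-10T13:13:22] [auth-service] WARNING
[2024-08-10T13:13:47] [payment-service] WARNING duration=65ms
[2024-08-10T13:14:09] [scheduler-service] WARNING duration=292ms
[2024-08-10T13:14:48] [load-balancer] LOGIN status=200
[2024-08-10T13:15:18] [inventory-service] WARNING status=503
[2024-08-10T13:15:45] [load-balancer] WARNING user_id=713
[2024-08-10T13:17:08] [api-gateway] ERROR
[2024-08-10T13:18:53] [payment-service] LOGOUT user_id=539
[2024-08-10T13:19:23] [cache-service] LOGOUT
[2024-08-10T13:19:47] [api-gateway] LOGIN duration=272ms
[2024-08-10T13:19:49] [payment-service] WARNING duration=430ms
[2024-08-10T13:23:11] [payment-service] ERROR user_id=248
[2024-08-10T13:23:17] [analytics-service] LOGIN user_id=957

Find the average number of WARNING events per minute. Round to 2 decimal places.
0.52

To calculate the rate:

1. Count total WARNING events: 13
2. Total time period: 25 minutes
3. Rate = 13 / 25 = 0.52 events per minute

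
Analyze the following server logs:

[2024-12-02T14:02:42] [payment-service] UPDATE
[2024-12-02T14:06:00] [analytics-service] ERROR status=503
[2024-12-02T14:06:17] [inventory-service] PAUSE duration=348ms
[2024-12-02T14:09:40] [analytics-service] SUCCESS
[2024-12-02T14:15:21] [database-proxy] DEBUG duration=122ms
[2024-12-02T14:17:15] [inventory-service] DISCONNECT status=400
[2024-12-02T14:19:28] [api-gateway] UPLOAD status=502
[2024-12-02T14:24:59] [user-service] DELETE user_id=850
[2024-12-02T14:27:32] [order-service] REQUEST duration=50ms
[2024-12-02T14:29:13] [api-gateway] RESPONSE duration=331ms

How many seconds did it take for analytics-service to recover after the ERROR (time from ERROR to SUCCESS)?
220

To calculate recovery time:

1. Find ERROR event for analytics-service: 2024-12-02T14:06:00
2. Find next SUCCESS event for analytics-service: 2024-12-02T14:09:40
3. Recovery time: 2024-12-02T14:09:40 - 2024-12-02T14:06:00 = 220 seconds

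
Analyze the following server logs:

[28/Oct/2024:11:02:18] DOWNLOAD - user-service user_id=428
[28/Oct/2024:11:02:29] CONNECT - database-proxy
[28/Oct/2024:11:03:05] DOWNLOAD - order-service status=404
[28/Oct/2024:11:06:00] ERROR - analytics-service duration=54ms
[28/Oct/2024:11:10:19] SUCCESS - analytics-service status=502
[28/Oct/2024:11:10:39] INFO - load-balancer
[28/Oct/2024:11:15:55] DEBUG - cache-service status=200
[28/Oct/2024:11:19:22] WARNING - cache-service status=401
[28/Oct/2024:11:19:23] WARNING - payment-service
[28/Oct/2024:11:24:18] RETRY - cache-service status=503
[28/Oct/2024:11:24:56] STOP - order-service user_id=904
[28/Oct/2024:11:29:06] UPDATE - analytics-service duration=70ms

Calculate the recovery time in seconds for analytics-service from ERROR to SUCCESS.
259

To calculate recovery time:

1. Find ERROR event for analytics-service: 28/Oct/2024:11:06:00
2. Find next SUCCESS event for analytics-service: 28/Oct/2024:11:10:19
3. Recovery time: 28/Oct/2024:11:10:19 - 28/Oct/2024:11:06:00 = 259 seconds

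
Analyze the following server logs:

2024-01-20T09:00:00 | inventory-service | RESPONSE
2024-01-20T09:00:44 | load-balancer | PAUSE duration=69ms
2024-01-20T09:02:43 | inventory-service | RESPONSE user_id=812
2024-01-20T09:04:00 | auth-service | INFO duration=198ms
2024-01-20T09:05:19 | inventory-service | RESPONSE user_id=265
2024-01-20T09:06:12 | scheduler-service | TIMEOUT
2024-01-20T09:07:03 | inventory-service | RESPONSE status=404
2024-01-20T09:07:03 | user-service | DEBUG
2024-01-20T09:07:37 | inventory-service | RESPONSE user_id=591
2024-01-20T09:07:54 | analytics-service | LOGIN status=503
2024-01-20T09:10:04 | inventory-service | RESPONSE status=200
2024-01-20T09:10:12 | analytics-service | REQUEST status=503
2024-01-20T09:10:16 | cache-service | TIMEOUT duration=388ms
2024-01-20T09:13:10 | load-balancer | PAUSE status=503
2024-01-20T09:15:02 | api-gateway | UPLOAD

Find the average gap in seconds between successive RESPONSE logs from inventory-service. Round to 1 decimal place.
120.8

To calculate average interval:

1. Find all RESPONSE events for inventory-service in order
2. Calculate time gaps between consecutive events
3. Compute mean of gaps: 604 / 5 = 120.8 seconds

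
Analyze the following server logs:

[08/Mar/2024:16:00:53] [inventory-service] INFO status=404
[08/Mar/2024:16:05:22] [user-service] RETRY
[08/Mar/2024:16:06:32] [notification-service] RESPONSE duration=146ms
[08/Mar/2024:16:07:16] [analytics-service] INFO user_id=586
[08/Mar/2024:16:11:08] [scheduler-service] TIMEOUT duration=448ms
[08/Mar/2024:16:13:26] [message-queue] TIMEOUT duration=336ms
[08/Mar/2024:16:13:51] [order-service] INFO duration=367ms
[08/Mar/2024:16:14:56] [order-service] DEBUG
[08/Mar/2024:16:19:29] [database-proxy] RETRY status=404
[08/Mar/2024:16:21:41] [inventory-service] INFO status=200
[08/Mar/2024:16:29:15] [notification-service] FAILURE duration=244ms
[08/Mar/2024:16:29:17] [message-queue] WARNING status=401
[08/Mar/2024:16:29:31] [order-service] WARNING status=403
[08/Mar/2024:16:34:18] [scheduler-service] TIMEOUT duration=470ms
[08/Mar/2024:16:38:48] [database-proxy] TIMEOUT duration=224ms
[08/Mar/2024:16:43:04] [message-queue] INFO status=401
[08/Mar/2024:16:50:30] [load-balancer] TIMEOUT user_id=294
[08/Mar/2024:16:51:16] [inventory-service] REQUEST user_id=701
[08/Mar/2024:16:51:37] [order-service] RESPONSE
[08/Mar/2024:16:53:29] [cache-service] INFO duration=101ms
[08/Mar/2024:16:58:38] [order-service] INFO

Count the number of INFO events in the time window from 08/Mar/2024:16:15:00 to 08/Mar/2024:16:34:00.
1

To count events in the time window:

1. Window boundaries: 08/Mar/2024:16:15:00 to 08/Mar/2024:16:34:00
2. Filter for INFO events within this window
3. Count matching events: 1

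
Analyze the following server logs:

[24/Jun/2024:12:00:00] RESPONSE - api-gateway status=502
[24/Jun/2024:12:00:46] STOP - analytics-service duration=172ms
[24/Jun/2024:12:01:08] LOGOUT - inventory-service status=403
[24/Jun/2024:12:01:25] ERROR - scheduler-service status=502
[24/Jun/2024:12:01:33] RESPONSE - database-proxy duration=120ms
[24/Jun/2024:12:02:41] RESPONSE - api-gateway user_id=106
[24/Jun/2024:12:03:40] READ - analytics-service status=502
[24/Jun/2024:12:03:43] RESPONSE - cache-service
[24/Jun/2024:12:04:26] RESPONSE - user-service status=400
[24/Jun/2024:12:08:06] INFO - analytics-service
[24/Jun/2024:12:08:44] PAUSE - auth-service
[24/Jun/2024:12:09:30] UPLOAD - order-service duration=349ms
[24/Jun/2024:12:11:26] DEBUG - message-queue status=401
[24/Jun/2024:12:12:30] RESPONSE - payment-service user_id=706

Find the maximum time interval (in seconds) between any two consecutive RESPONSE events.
484

To find the longest gap:

1. Extract all RESPONSE events in chronological order
2. Calculate time differences between consecutive events
3. Find the maximum difference
4. Longest gap: 484 seconds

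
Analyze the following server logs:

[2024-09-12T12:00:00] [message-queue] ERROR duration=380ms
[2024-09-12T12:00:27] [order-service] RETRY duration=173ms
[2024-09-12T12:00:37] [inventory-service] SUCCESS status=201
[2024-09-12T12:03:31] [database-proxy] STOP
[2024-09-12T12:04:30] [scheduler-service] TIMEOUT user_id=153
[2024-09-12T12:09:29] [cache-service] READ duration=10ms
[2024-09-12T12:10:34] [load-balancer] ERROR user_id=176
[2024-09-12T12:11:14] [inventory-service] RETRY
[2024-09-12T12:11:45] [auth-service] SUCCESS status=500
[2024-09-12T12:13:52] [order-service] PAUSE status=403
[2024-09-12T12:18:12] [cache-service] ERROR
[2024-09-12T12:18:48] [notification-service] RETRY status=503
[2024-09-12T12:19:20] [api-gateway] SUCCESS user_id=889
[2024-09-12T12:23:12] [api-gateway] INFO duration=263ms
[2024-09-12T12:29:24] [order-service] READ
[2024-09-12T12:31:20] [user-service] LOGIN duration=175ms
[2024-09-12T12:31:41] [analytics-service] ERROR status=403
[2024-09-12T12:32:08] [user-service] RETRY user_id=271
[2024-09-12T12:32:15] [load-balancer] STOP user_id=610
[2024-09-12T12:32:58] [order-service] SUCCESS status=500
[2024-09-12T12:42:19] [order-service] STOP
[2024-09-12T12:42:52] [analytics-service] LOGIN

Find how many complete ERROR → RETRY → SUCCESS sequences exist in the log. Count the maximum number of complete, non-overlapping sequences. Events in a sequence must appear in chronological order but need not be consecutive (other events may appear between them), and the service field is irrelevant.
4

To count sequences:

1. Look for pattern: ERROR → RETRY → SUCCESS
2. Greedily scan the log in chronological order, matching each sequence element in turn (ignoring service)
3. Each time the full pattern completes, increment the count and restart matching from the next event
4. Complete non-overlapping sequences found: 4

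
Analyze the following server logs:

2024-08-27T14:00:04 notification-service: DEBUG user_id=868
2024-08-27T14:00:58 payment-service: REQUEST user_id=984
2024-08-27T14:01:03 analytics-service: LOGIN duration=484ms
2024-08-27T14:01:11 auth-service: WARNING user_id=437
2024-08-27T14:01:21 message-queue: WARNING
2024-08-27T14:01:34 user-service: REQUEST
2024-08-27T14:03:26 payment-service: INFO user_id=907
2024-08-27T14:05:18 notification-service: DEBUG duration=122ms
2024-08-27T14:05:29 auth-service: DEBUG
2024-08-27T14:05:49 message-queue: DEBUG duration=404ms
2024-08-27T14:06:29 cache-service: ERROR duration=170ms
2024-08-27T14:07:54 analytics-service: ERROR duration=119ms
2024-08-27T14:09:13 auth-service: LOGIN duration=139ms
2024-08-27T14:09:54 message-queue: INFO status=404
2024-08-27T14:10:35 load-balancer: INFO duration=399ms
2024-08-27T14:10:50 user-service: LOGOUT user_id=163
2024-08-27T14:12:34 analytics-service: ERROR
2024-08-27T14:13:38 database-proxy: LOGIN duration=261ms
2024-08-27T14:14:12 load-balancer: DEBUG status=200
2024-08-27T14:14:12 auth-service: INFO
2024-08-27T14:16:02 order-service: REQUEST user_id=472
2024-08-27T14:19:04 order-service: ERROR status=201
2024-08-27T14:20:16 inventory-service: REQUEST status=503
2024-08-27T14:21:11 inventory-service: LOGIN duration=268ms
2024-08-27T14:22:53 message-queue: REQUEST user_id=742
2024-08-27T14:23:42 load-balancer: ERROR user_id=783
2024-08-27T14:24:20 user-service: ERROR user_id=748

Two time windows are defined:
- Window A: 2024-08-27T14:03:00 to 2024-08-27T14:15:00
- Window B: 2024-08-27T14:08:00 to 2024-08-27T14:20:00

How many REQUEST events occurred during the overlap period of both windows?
0

To find overlap events:

1. Window A: 2024-08-27T14:03:00 to 2024-08-27T14:15:00
2. Window B: 2024-08-27T14:08:00 to 2024-08-27T14:20:00
3. Overlap period: 2024-08-27T14:08:00 to 2024-08-27T14:15:00
4. Count REQUEST events in overlap: 0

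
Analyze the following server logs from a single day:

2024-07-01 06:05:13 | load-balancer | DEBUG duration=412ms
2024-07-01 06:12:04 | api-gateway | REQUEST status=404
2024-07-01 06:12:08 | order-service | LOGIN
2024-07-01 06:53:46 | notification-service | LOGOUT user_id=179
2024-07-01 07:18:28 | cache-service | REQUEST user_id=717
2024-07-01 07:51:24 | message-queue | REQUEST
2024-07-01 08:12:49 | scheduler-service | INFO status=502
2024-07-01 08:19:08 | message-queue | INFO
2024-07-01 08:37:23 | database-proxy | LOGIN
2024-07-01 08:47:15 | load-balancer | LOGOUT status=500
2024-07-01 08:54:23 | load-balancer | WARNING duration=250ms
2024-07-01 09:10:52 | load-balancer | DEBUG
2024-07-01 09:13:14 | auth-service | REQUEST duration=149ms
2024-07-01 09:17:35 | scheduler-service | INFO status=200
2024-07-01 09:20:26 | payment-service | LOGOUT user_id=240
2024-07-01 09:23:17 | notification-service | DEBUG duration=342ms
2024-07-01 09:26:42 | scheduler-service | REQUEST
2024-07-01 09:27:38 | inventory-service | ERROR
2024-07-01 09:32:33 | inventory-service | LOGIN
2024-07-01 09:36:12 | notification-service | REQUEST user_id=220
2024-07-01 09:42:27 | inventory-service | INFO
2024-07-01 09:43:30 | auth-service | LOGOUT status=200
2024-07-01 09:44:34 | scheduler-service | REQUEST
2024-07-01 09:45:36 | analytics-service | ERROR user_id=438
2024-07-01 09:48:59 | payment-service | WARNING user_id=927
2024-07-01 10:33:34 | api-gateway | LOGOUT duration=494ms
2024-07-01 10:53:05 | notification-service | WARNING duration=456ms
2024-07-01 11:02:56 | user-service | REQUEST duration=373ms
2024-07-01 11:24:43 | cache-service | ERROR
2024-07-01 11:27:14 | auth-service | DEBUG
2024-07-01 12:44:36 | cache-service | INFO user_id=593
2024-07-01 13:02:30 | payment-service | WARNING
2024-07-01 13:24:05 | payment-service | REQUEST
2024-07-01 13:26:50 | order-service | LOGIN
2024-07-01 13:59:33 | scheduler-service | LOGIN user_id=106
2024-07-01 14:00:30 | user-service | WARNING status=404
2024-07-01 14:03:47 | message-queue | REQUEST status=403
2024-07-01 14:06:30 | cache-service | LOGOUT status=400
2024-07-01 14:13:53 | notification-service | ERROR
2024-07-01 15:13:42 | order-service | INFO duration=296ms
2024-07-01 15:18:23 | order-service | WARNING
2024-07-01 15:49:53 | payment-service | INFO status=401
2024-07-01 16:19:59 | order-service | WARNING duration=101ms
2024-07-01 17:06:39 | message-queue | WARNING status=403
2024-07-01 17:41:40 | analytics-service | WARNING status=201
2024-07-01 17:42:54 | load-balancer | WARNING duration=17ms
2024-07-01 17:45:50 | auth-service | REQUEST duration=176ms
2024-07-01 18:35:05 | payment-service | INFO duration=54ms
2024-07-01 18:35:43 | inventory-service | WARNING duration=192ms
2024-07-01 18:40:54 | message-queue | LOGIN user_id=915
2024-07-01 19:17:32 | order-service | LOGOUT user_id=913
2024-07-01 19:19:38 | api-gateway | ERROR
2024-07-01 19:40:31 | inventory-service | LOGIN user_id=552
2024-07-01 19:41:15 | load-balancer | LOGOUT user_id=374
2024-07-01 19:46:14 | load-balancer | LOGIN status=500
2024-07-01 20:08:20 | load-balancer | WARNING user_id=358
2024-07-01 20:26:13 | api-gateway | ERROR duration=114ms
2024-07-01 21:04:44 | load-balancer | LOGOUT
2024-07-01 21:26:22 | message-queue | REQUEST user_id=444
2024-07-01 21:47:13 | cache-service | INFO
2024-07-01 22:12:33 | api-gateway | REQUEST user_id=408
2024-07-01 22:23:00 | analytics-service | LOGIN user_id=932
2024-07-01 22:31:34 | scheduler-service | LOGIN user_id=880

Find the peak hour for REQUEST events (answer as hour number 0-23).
9

To find the peak hour:

1. Group all REQUEST events by hour
2. Count events in each hour
3. Find hour with maximum count
4. Peak hour: 9 (with 4 events)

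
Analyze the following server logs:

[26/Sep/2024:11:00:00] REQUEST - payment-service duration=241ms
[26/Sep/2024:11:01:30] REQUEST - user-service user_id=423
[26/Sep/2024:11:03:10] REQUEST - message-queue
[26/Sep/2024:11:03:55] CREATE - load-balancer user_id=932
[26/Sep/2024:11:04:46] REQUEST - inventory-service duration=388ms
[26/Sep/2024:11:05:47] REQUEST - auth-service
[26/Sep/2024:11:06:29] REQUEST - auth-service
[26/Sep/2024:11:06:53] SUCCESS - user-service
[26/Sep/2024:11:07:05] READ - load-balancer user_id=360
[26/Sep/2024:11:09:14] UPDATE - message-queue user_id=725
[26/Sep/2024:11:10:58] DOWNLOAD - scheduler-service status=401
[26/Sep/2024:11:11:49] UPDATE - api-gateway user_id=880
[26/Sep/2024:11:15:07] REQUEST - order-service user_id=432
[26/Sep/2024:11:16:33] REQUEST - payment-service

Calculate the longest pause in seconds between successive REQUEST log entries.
518

To find the longest gap:

1. Extract all REQUEST events in chronological order
2. Calculate time differences between consecutive events
3. Find the maximum difference
4. Longest gap: 518 seconds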